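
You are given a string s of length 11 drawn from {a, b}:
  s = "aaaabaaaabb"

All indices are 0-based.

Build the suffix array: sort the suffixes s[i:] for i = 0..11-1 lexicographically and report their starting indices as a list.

[0, 5, 1, 6, 2, 7, 3, 8, 10, 4, 9]

sorted suffixes:
  #0 SA[0]=0  'aaaabaaaabb'
  #1 SA[1]=5  'aaaabb'
  #2 SA[2]=1  'aaabaaaabb'
  #3 SA[3]=6  'aaabb'
  #4 SA[4]=2  'aabaaaabb'
  #5 SA[5]=7  'aabb'
  #6 SA[6]=3  'abaaaabb'
  #7 SA[7]=8  'abb'
  #8 SA[8]=10  'b'
  #9 SA[9]=4  'baaaabb'
  #10 SA[10]=9  'bb'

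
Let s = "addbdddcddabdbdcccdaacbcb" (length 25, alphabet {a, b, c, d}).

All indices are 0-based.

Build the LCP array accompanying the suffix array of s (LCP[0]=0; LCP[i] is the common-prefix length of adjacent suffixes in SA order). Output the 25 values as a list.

[0, 1, 1, 1, 0, 1, 1, 2, 2, 0, 2, 1, 2, 1, 2, 0, 2, 1, 3, 1, 2, 1, 2, 2, 2]

rank | idx | suffix
   0 |  19 | aacbcb
   1 |  10 | abdbdcccdaacbcb
   2 |  20 | acbcb
   3 |   0 | addbdddcddabdbdcccdaacbcb
   4 |  24 | b
   5 |  22 | bcb
   6 |  11 | bdbdcccdaacbcb
   7 |  13 | bdcccdaacbcb
   8 |   3 | bdddcddabdbdcccdaacbcb
   9 |  23 | cb
  10 |  21 | cbcb
  11 |  15 | cccdaacbcb
  12 |  16 | ccdaacbcb
  13 |  17 | cdaacbcb
  14 |   7 | cddabdbdcccdaacbcb
  15 |  18 | daacbcb
  16 |   9 | dabdbdcccdaacbcb
  17 |  12 | dbdcccdaacbcb
  18 |   2 | dbdddcddabdbdcccdaacbcb
  19 |  14 | dcccdaacbcb
  20 |   6 | dcddabdbdcccdaacbcb
  21 |   8 | ddabdbdcccdaacbcb
  22 |   1 | ddbdddcddabdbdcccdaacbcb
  23 |   5 | ddcddabdbdcccdaacbcb
  24 |   4 | dddcddabdbdcccdaacbcb

SA = [19, 10, 20, 0, 24, 22, 11, 13, 3, 23, 21, 15, 16, 17, 7, 18, 9, 12, 2, 14, 6, 8, 1, 5, 4]
i: (SA[i-1],SA[i]) lcp shared
  1: (19,10) 1 'a'
  2: (10,20) 1 'a'
  3: (20,0) 1 'a'
  4: (0,24) 0 ''
  5: (24,22) 1 'b'
  6: (22,11) 1 'b'
  7: (11,13) 2 'bd'
  8: (13,3) 2 'bd'
  9: (3,23) 0 ''
  10: (23,21) 2 'cb'
  11: (21,15) 1 'c'
  12: (15,16) 2 'cc'
  13: (16,17) 1 'c'
  14: (17,7) 2 'cd'
  15: (7,18) 0 ''
  16: (18,9) 2 'da'
  17: (9,12) 1 'd'
  18: (12,2) 3 'dbd'
  19: (2,14) 1 'd'
  20: (14,6) 2 'dc'
  21: (6,8) 1 'd'
  22: (8,1) 2 'dd'
  23: (1,5) 2 'dd'
  24: (5,4) 2 'dd'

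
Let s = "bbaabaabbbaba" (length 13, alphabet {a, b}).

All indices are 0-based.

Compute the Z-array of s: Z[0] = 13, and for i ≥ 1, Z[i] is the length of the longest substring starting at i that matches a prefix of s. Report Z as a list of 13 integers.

Z[0]=13
i=1: outside box; Z[1]=1 scan→box=[1,2)
i=2: outside box; Z[2]=0
i=3: outside box; Z[3]=0
i=4: outside box; Z[4]=1 scan→box=[4,5)
i=5: outside box; Z[5]=0
i=6: outside box; Z[6]=0
i=7: outside box; Z[7]=2 scan→box=[7,9)
i=8: min(r-i=1, Z[1]=1)=1; Z[8]=3 scan→box=[8,11)
i=9: min(r-i=2, Z[1]=1)=1; Z[9]=1
i=10: min(r-i=1, Z[2]=0)=0; Z[10]=0
i=11: outside box; Z[11]=1 scan→box=[11,12)
i=12: outside box; Z[12]=0

[13, 1, 0, 0, 1, 0, 0, 2, 3, 1, 0, 1, 0]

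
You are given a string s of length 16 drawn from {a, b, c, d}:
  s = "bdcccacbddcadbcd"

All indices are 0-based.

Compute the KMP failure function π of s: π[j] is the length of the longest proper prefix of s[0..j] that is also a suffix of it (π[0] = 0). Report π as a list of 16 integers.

[0, 0, 0, 0, 0, 0, 0, 1, 2, 0, 0, 0, 0, 1, 0, 0]

π[0] = 0
j=1 s[j]='d': π[1]=0 (border '')
j=2 s[j]='c': π[2]=0 (border '')
j=3 s[j]='c': π[3]=0 (border '')
j=4 s[j]='c': π[4]=0 (border '')
j=5 s[j]='a': π[5]=0 (border '')
j=6 s[j]='c': π[6]=0 (border '')
j=7 s[j]='b': π[7]=1 (border 'b')
j=8 s[j]='d': π[8]=2 (border 'bd')
j=9 s[j]='d': k: 2→0; π[9]=0 (border '')
j=10 s[j]='c': π[10]=0 (border '')
j=11 s[j]='a': π[11]=0 (border '')
j=12 s[j]='d': π[12]=0 (border '')
j=13 s[j]='b': π[13]=1 (border 'b')
j=14 s[j]='c': k: 1→0; π[14]=0 (border '')
j=15 s[j]='d': π[15]=0 (border '')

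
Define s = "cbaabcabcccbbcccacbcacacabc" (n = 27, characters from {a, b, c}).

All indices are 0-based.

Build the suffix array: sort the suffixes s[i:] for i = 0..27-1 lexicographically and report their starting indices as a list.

rank | idx | suffix
   0 |   2 | aabcabcccbbcccacbcacacabc
   1 |  24 | abc
   2 |   3 | abcabcccbbcccacbcacacabc
   3 |   6 | abcccbbcccacbcacacabc
   4 |  22 | acabc
   5 |  20 | acacabc
   6 |  16 | acbcacacabc
   7 |   1 | baabcabcccbbcccacbcacacabc
   8 |  11 | bbcccacbcacacabc
   9 |  25 | bc
  10 |   4 | bcabcccbbcccacbcacacabc
  11 |  18 | bcacacabc
  12 |  12 | bcccacbcacacabc
  13 |   7 | bcccbbcccacbcacacabc
  14 |  26 | c
  15 |  23 | cabc
  16 |   5 | cabcccbbcccacbcacacabc
  17 |  21 | cacabc
  18 |  19 | cacacabc
  19 |  15 | cacbcacacabc
  20 |   0 | cbaabcabcccbbcccacbcacacabc
  21 |  10 | cbbcccacbcacacabc
  22 |  17 | cbcacacabc
  23 |  14 | ccacbcacacabc
  24 |   9 | ccbbcccacbcacacabc
  25 |  13 | cccacbcacacabc
  26 |   8 | cccbbcccacbcacacabc

[2, 24, 3, 6, 22, 20, 16, 1, 11, 25, 4, 18, 12, 7, 26, 23, 5, 21, 19, 15, 0, 10, 17, 14, 9, 13, 8]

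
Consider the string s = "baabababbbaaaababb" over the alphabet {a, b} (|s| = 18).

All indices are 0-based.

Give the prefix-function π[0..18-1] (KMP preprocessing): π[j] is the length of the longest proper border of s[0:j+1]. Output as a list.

[0, 0, 0, 1, 2, 1, 2, 1, 1, 1, 2, 3, 0, 0, 1, 2, 1, 1]

π[0] = 0
j=1 s[j]='a': π[1]=0 (border '')
j=2 s[j]='a': π[2]=0 (border '')
j=3 s[j]='b': π[3]=1 (border 'b')
j=4 s[j]='a': π[4]=2 (border 'ba')
j=5 s[j]='b': k: 2→0; π[5]=1 (border 'b')
j=6 s[j]='a': π[6]=2 (border 'ba')
j=7 s[j]='b': k: 2→0; π[7]=1 (border 'b')
j=8 s[j]='b': k: 1→0; π[8]=1 (border 'b')
j=9 s[j]='b': k: 1→0; π[9]=1 (border 'b')
j=10 s[j]='a': π[10]=2 (border 'ba')
j=11 s[j]='a': π[11]=3 (border 'baa')
j=12 s[j]='a': k: 3→0; π[12]=0 (border '')
j=13 s[j]='a': π[13]=0 (border '')
j=14 s[j]='b': π[14]=1 (border 'b')
j=15 s[j]='a': π[15]=2 (border 'ba')
j=16 s[j]='b': k: 2→0; π[16]=1 (border 'b')
j=17 s[j]='b': k: 1→0; π[17]=1 (border 'b')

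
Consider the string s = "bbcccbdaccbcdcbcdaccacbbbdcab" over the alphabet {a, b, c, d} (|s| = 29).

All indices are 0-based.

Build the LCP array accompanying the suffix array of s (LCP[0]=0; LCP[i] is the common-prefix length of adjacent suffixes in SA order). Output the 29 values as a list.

sorted suffixes:
  #0 SA[0]=27  'ab'
  #1 SA[1]=20  'acbbbdcab'
  #2 SA[2]=17  'accacbbbdcab'
  #3 SA[3]=7  'accbcdcbcdaccacbbbdcab'
  #4 SA[4]=28  'b'
  #5 SA[5]=22  'bbbdcab'
  #6 SA[6]=0  'bbcccbdaccbcdcbcdaccacbbbdcab'
  #7 SA[7]=23  'bbdcab'
  #8 SA[8]=1  'bcccbdaccbcdcbcdaccacbbbdcab'
  #9 SA[9]=14  'bcdaccacbbbdcab'
  #10 SA[10]=10  'bcdcbcdaccacbbbdcab'
  #11 SA[11]=5  'bdaccbcdcbcdaccacbbbdcab'
  #12 SA[12]=24  'bdcab'
  #13 SA[13]=26  'cab'
  #14 SA[14]=19  'cacbbbdcab'
  #15 SA[15]=21  'cbbbdcab'
  #16 SA[16]=13  'cbcdaccacbbbdcab'
  #17 SA[17]=9  'cbcdcbcdaccacbbbdcab'
  #18 SA[18]=4  'cbdaccbcdcbcdaccacbbbdcab'
  #19 SA[19]=18  'ccacbbbdcab'
  #20 SA[20]=8  'ccbcdcbcdaccacbbbdcab'
  #21 SA[21]=3  'ccbdaccbcdcbcdaccacbbbdcab'
  #22 SA[22]=2  'cccbdaccbcdcbcdaccacbbbdcab'
  #23 SA[23]=15  'cdaccacbbbdcab'
  #24 SA[24]=11  'cdcbcdaccacbbbdcab'
  #25 SA[25]=16  'daccacbbbdcab'
  #26 SA[26]=6  'daccbcdcbcdaccacbbbdcab'
  #27 SA[27]=25  'dcab'
  #28 SA[28]=12  'dcbcdaccacbbbdcab'

SA = [27, 20, 17, 7, 28, 22, 0, 23, 1, 14, 10, 5, 24, 26, 19, 21, 13, 9, 4, 18, 8, 3, 2, 15, 11, 16, 6, 25, 12]
rank  pair      lcp
   1  s[27:],s[20:]  1  'a'
   2  s[20:],s[17:]  2  'ac'
   3  s[17:],s[7:]  3  'acc'
   4  s[7:],s[28:]  0  ''
   5  s[28:],s[22:]  1  'b'
   6  s[22:],s[0:]  2  'bb'
   7  s[0:],s[23:]  2  'bb'
   8  s[23:],s[1:]  1  'b'
   9  s[1:],s[14:]  2  'bc'
  10  s[14:],s[10:]  3  'bcd'
  11  s[10:],s[5:]  1  'b'
  12  s[5:],s[24:]  2  'bd'
  13  s[24:],s[26:]  0  ''
  14  s[26:],s[19:]  2  'ca'
  15  s[19:],s[21:]  1  'c'
  16  s[21:],s[13:]  2  'cb'
  17  s[13:],s[9:]  4  'cbcd'
  18  s[9:],s[4:]  2  'cb'
  19  s[4:],s[18:]  1  'c'
  20  s[18:],s[8:]  2  'cc'
  21  s[8:],s[3:]  3  'ccb'
  22  s[3:],s[2:]  2  'cc'
  23  s[2:],s[15:]  1  'c'
  24  s[15:],s[11:]  2  'cd'
  25  s[11:],s[16:]  0  ''
  26  s[16:],s[6:]  4  'dacc'
  27  s[6:],s[25:]  1  'd'
  28  s[25:],s[12:]  2  'dc'

[0, 1, 2, 3, 0, 1, 2, 2, 1, 2, 3, 1, 2, 0, 2, 1, 2, 4, 2, 1, 2, 3, 2, 1, 2, 0, 4, 1, 2]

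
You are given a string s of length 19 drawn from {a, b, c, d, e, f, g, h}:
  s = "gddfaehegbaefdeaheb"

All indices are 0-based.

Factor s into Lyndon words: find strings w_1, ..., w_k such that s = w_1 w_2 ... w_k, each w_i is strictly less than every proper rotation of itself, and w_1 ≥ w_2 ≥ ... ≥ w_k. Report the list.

["g", "ddf", "aehegb", "aefdeaheb"]

emit factor 1: 'g' (i=0, period=1)
emit factor 2: 'ddf' (i=1, period=3)
emit factor 3: 'aehegb' (i=4, period=6)
emit factor 4: 'aefdeaheb' (i=10, period=9)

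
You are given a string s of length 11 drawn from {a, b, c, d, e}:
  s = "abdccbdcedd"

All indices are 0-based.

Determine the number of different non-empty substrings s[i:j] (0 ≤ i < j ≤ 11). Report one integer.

sorted suffixes:
  #0 SA[0]=0  'abdccbdcedd'
  #1 SA[1]=1  'bdccbdcedd'
  #2 SA[2]=5  'bdcedd'
  #3 SA[3]=4  'cbdcedd'
  #4 SA[4]=3  'ccbdcedd'
  #5 SA[5]=7  'cedd'
  #6 SA[6]=10  'd'
  #7 SA[7]=2  'dccbdcedd'
  #8 SA[8]=6  'dcedd'
  #9 SA[9]=9  'dd'
  #10 SA[10]=8  'edd'

SA = [0, 1, 5, 4, 3, 7, 10, 2, 6, 9, 8]
rank  pair      lcp
   1  s[0:],s[1:]  0  ''
   2  s[1:],s[5:]  3  'bdc'
   3  s[5:],s[4:]  0  ''
   4  s[4:],s[3:]  1  'c'
   5  s[3:],s[7:]  1  'c'
   6  s[7:],s[10:]  0  ''
   7  s[10:],s[2:]  1  'd'
   8  s[2:],s[6:]  2  'dc'
   9  s[6:],s[9:]  1  'd'
  10  s[9:],s[8:]  0  ''

n(n+1)/2 = 11·12/2 = 66
Σ LCP = 0 + 0 + 3 + 0 + 1 + 1 + 0 + 1 + 2 + 1 + 0 = 9
distinct = 66 − 9 = 57

57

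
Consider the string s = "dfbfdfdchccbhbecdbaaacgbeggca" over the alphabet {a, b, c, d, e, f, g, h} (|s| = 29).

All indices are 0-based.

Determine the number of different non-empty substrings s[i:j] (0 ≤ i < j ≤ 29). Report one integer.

410

rank | idx | suffix
   0 |  28 | a
   1 |  18 | aaacgbeggca
   2 |  19 | aacgbeggca
   3 |  20 | acgbeggca
   4 |  17 | baaacgbeggca
   5 |  13 | becdbaaacgbeggca
   6 |  23 | beggca
   7 |   2 | bfdfdchccbhbecdbaaacgbeggca
   8 |  11 | bhbecdbaaacgbeggca
   9 |  27 | ca
  10 |  10 | cbhbecdbaaacgbeggca
  11 |   9 | ccbhbecdbaaacgbeggca
  12 |  15 | cdbaaacgbeggca
  13 |  21 | cgbeggca
  14 |   7 | chccbhbecdbaaacgbeggca
  15 |  16 | dbaaacgbeggca
  16 |   6 | dchccbhbecdbaaacgbeggca
  17 |   0 | dfbfdfdchccbhbecdbaaacgbeggca
  18 |   4 | dfdchccbhbecdbaaacgbeggca
  19 |  14 | ecdbaaacgbeggca
  20 |  24 | eggca
  21 |   1 | fbfdfdchccbhbecdbaaacgbeggca
  22 |   5 | fdchccbhbecdbaaacgbeggca
  23 |   3 | fdfdchccbhbecdbaaacgbeggca
  24 |  22 | gbeggca
  25 |  26 | gca
  26 |  25 | ggca
  27 |  12 | hbecdbaaacgbeggca
  28 |   8 | hccbhbecdbaaacgbeggca

SA = [28, 18, 19, 20, 17, 13, 23, 2, 11, 27, 10, 9, 15, 21, 7, 16, 6, 0, 4, 14, 24, 1, 5, 3, 22, 26, 25, 12, 8]
i: (SA[i-1],SA[i]) lcp shared
  1: (28,18) 1 'a'
  2: (18,19) 2 'aa'
  3: (19,20) 1 'a'
  4: (20,17) 0 ''
  5: (17,13) 1 'b'
  6: (13,23) 2 'be'
  7: (23,2) 1 'b'
  8: (2,11) 1 'b'
  9: (11,27) 0 ''
  10: (27,10) 1 'c'
  11: (10,9) 1 'c'
  12: (9,15) 1 'c'
  13: (15,21) 1 'c'
  14: (21,7) 1 'c'
  15: (7,16) 0 ''
  16: (16,6) 1 'd'
  17: (6,0) 1 'd'
  18: (0,4) 2 'df'
  19: (4,14) 0 ''
  20: (14,24) 1 'e'
  21: (24,1) 0 ''
  22: (1,5) 1 'f'
  23: (5,3) 2 'fd'
  24: (3,22) 0 ''
  25: (22,26) 1 'g'
  26: (26,25) 1 'g'
  27: (25,12) 0 ''
  28: (12,8) 1 'h'

n(n+1)/2 = 29·30/2 = 435
Σ LCP = 0 + 1 + 2 + 1 + 0 + 1 + 2 + 1 + 1 + 0 + 1 + 1 + 1 + 1 + 1 + 0 + 1 + 1 + 2 + 0 + 1 + 0 + 1 + 2 + 0 + 1 + 1 + 0 + 1 = 25
distinct = 435 − 25 = 410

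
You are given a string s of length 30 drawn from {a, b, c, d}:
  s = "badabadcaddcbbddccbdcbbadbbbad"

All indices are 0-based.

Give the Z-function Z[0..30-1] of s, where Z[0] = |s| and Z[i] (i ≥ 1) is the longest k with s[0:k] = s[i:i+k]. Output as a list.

[30, 0, 0, 0, 3, 0, 0, 0, 0, 0, 0, 0, 1, 1, 0, 0, 0, 0, 1, 0, 0, 1, 3, 0, 0, 1, 1, 3, 0, 0]

Z[0]=30
i=1: fresh scan; Z[1]=0
i=2: fresh scan; Z[2]=0
i=3: fresh scan; Z[3]=0
i=4: fresh scan; Z[4]=3 grow→box=[4,7)
i=5: min(r-i=2, Z[1]=0)=0; Z[5]=0
i=6: min(r-i=1, Z[2]=0)=0; Z[6]=0
i=7: fresh scan; Z[7]=0
i=8: fresh scan; Z[8]=0
i=9: fresh scan; Z[9]=0
i=10: fresh scan; Z[10]=0
i=11: fresh scan; Z[11]=0
i=12: fresh scan; Z[12]=1 grow→box=[12,13)
i=13: fresh scan; Z[13]=1 grow→box=[13,14)
i=14: fresh scan; Z[14]=0
i=15: fresh scan; Z[15]=0
i=16: fresh scan; Z[16]=0
i=17: fresh scan; Z[17]=0
i=18: fresh scan; Z[18]=1 grow→box=[18,19)
i=19: fresh scan; Z[19]=0
i=20: fresh scan; Z[20]=0
i=21: fresh scan; Z[21]=1 grow→box=[21,22)
i=22: fresh scan; Z[22]=3 grow→box=[22,25)
i=23: min(r-i=2, Z[1]=0)=0; Z[23]=0
i=24: min(r-i=1, Z[2]=0)=0; Z[24]=0
i=25: fresh scan; Z[25]=1 grow→box=[25,26)
i=26: fresh scan; Z[26]=1 grow→box=[26,27)
i=27: fresh scan; Z[27]=3 grow→box=[27,30)
i=28: min(r-i=2, Z[1]=0)=0; Z[28]=0
i=29: min(r-i=1, Z[2]=0)=0; Z[29]=0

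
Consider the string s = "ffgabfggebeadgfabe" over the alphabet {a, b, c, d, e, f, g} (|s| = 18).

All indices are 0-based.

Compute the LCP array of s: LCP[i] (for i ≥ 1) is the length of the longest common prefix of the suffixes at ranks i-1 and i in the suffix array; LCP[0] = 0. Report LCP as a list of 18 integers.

rank | idx | suffix
   0 |  15 | abe
   1 |   3 | abfggebeadgfabe
   2 |  11 | adgfabe
   3 |  16 | be
   4 |   9 | beadgfabe
   5 |   4 | bfggebeadgfabe
   6 |  12 | dgfabe
   7 |  17 | e
   8 |  10 | eadgfabe
   9 |   8 | ebeadgfabe
  10 |  14 | fabe
  11 |   0 | ffgabfggebeadgfabe
  12 |   1 | fgabfggebeadgfabe
  13 |   5 | fggebeadgfabe
  14 |   2 | gabfggebeadgfabe
  15 |   7 | gebeadgfabe
  16 |  13 | gfabe
  17 |   6 | ggebeadgfabe

SA = [15, 3, 11, 16, 9, 4, 12, 17, 10, 8, 14, 0, 1, 5, 2, 7, 13, 6]
i: (SA[i-1],SA[i]) lcp shared
  1: (15,3) 2 'ab'
  2: (3,11) 1 'a'
  3: (11,16) 0 ''
  4: (16,9) 2 'be'
  5: (9,4) 1 'b'
  6: (4,12) 0 ''
  7: (12,17) 0 ''
  8: (17,10) 1 'e'
  9: (10,8) 1 'e'
  10: (8,14) 0 ''
  11: (14,0) 1 'f'
  12: (0,1) 1 'f'
  13: (1,5) 2 'fg'
  14: (5,2) 0 ''
  15: (2,7) 1 'g'
  16: (7,13) 1 'g'
  17: (13,6) 1 'g'

[0, 2, 1, 0, 2, 1, 0, 0, 1, 1, 0, 1, 1, 2, 0, 1, 1, 1]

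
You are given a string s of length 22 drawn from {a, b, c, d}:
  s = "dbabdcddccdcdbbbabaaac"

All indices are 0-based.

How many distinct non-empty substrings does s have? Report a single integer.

rank→(start, suffix):
  0 → (18, 'aaac')
  1 → (19, 'aac')
  2 → (16, 'abaaac')
  3 → (2, 'abdcddccdcdbbbabaaac')
  4 → (20, 'ac')
  5 → (17, 'baaac')
  6 → (15, 'babaaac')
  7 → (1, 'babdcddccdcdbbbabaaac')
  8 → (14, 'bbabaaac')
  9 → (13, 'bbbabaaac')
  10 → (3, 'bdcddccdcdbbbabaaac')
  11 → (21, 'c')
  12 → (8, 'ccdcdbbbabaaac')
  13 → (11, 'cdbbbabaaac')
  14 → (9, 'cdcdbbbabaaac')
  15 → (5, 'cddccdcdbbbabaaac')
  16 → (0, 'dbabdcddccdcdbbbabaaac')
  17 → (12, 'dbbbabaaac')
  18 → (7, 'dccdcdbbbabaaac')
  19 → (10, 'dcdbbbabaaac')
  20 → (4, 'dcddccdcdbbbabaaac')
  21 → (6, 'ddccdcdbbbabaaac')

SA = [18, 19, 16, 2, 20, 17, 15, 1, 14, 13, 3, 21, 8, 11, 9, 5, 0, 12, 7, 10, 4, 6]
i: (SA[i-1],SA[i]) lcp shared
  1: (18,19) 2 'aa'
  2: (19,16) 1 'a'
  3: (16,2) 2 'ab'
  4: (2,20) 1 'a'
  5: (20,17) 0 ''
  6: (17,15) 2 'ba'
  7: (15,1) 3 'bab'
  8: (1,14) 1 'b'
  9: (14,13) 2 'bb'
  10: (13,3) 1 'b'
  11: (3,21) 0 ''
  12: (21,8) 1 'c'
  13: (8,11) 1 'c'
  14: (11,9) 2 'cd'
  15: (9,5) 2 'cd'
  16: (5,0) 0 ''
  17: (0,12) 2 'db'
  18: (12,7) 1 'd'
  19: (7,10) 2 'dc'
  20: (10,4) 3 'dcd'
  21: (4,6) 1 'd'

n(n+1)/2 = 22·23/2 = 253
Σ LCP = 0 + 2 + 1 + 2 + 1 + 0 + 2 + 3 + 1 + 2 + 1 + 0 + 1 + 1 + 2 + 2 + 0 + 2 + 1 + 2 + 3 + 1 = 30
distinct = 253 − 30 = 223

223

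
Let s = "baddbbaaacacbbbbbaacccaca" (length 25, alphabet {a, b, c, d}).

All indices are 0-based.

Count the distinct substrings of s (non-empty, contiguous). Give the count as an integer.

rank→(start, suffix):
  0 → (24, 'a')
  1 → (6, 'aaacacbbbbbaacccaca')
  2 → (7, 'aacacbbbbbaacccaca')
  3 → (17, 'aacccaca')
  4 → (22, 'aca')
  5 → (8, 'acacbbbbbaacccaca')
  6 → (10, 'acbbbbbaacccaca')
  7 → (18, 'acccaca')
  8 → (1, 'addbbaaacacbbbbbaacccaca')
  9 → (5, 'baaacacbbbbbaacccaca')
  10 → (16, 'baacccaca')
  11 → (0, 'baddbbaaacacbbbbbaacccaca')
  12 → (4, 'bbaaacacbbbbbaacccaca')
  13 → (15, 'bbaacccaca')
  14 → (14, 'bbbaacccaca')
  15 → (13, 'bbbbaacccaca')
  16 → (12, 'bbbbbaacccaca')
  17 → (23, 'ca')
  18 → (21, 'caca')
  19 → (9, 'cacbbbbbaacccaca')
  20 → (11, 'cbbbbbaacccaca')
  21 → (20, 'ccaca')
  22 → (19, 'cccaca')
  23 → (3, 'dbbaaacacbbbbbaacccaca')
  24 → (2, 'ddbbaaacacbbbbbaacccaca')

SA = [24, 6, 7, 17, 22, 8, 10, 18, 1, 5, 16, 0, 4, 15, 14, 13, 12, 23, 21, 9, 11, 20, 19, 3, 2]
i: (SA[i-1],SA[i]) lcp shared
  1: (24,6) 1 'a'
  2: (6,7) 2 'aa'
  3: (7,17) 3 'aac'
  4: (17,22) 1 'a'
  5: (22,8) 3 'aca'
  6: (8,10) 2 'ac'
  7: (10,18) 2 'ac'
  8: (18,1) 1 'a'
  9: (1,5) 0 ''
  10: (5,16) 3 'baa'
  11: (16,0) 2 'ba'
  12: (0,4) 1 'b'
  13: (4,15) 4 'bbaa'
  14: (15,14) 2 'bb'
  15: (14,13) 3 'bbb'
  16: (13,12) 4 'bbbb'
  17: (12,23) 0 ''
  18: (23,21) 2 'ca'
  19: (21,9) 3 'cac'
  20: (9,11) 1 'c'
  21: (11,20) 1 'c'
  22: (20,19) 2 'cc'
  23: (19,3) 0 ''
  24: (3,2) 1 'd'

n(n+1)/2 = 25·26/2 = 325
Σ LCP = 0 + 1 + 2 + 3 + 1 + 3 + 2 + 2 + 1 + 0 + 3 + 2 + 1 + 4 + 2 + 3 + 4 + 0 + 2 + 3 + 1 + 1 + 2 + 0 + 1 = 44
distinct = 325 − 44 = 281

281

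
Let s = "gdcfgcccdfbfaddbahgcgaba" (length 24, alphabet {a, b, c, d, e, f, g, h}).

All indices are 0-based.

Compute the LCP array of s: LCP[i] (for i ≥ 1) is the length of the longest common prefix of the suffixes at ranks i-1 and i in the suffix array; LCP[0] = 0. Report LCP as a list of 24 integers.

[0, 1, 1, 1, 0, 2, 1, 0, 2, 1, 1, 1, 0, 1, 1, 1, 0, 1, 1, 0, 1, 2, 1, 0]

rank→(start, suffix):
  0 → (23, 'a')
  1 → (21, 'aba')
  2 → (12, 'addbahgcgaba')
  3 → (16, 'ahgcgaba')
  4 → (22, 'ba')
  5 → (15, 'bahgcgaba')
  6 → (10, 'bfaddbahgcgaba')
  7 → (5, 'cccdfbfaddbahgcgaba')
  8 → (6, 'ccdfbfaddbahgcgaba')
  9 → (7, 'cdfbfaddbahgcgaba')
  10 → (2, 'cfgcccdfbfaddbahgcgaba')
  11 → (19, 'cgaba')
  12 → (14, 'dbahgcgaba')
  13 → (1, 'dcfgcccdfbfaddbahgcgaba')
  14 → (13, 'ddbahgcgaba')
  15 → (8, 'dfbfaddbahgcgaba')
  16 → (11, 'faddbahgcgaba')
  17 → (9, 'fbfaddbahgcgaba')
  18 → (3, 'fgcccdfbfaddbahgcgaba')
  19 → (20, 'gaba')
  20 → (4, 'gcccdfbfaddbahgcgaba')
  21 → (18, 'gcgaba')
  22 → (0, 'gdcfgcccdfbfaddbahgcgaba')
  23 → (17, 'hgcgaba')

SA = [23, 21, 12, 16, 22, 15, 10, 5, 6, 7, 2, 19, 14, 1, 13, 8, 11, 9, 3, 20, 4, 18, 0, 17]
[i] adj suffixes → lcp
  [1] 23/21 → 1 ('a')
  [2] 21/12 → 1 ('a')
  [3] 12/16 → 1 ('a')
  [4] 16/22 → 0 ('')
  [5] 22/15 → 2 ('ba')
  [6] 15/10 → 1 ('b')
  [7] 10/5 → 0 ('')
  [8] 5/6 → 2 ('cc')
  [9] 6/7 → 1 ('c')
  [10] 7/2 → 1 ('c')
  [11] 2/19 → 1 ('c')
  [12] 19/14 → 0 ('')
  [13] 14/1 → 1 ('d')
  [14] 1/13 → 1 ('d')
  [15] 13/8 → 1 ('d')
  [16] 8/11 → 0 ('')
  [17] 11/9 → 1 ('f')
  [18] 9/3 → 1 ('f')
  [19] 3/20 → 0 ('')
  [20] 20/4 → 1 ('g')
  [21] 4/18 → 2 ('gc')
  [22] 18/0 → 1 ('g')
  [23] 0/17 → 0 ('')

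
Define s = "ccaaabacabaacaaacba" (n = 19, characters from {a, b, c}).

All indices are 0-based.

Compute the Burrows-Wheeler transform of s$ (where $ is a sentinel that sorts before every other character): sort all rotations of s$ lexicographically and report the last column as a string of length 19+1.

abccabacaabacaacaaa$

rank  rotation              last
    0  $ccaaabacabaacaaacba  a
    1  a$ccaaabacabaacaaacb  b
    2  aaabacabaacaaacba$cc  c
    3  aaacba$ccaaabacabaac  c
    4  aabacabaacaaacba$cca  a
    5  aacaaacba$ccaaabacab  b
    6  aacba$ccaaabacabaaca  a
    7  abaacaaacba$ccaaabac  c
    8  abacabaacaaacba$ccaa  a
    9  acaaacba$ccaaabacaba  a
   10  acabaacaaacba$ccaaab  b
   11  acba$ccaaabacabaacaa  a
   12  ba$ccaaabacabaacaaac  c
   13  baacaaacba$ccaaabaca  a
   14  bacabaacaaacba$ccaaa  a
   15  caaabacabaacaaacba$c  c
   16  caaacba$ccaaabacabaa  a
   17  cabaacaaacba$ccaaaba  a
   18  cba$ccaaabacabaacaaa  a
   19  ccaaabacabaacaaacba$  $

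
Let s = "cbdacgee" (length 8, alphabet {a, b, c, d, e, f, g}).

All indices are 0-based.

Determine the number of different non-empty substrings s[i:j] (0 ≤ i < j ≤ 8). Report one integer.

rank→(start, suffix):
  0 → (3, 'acgee')
  1 → (1, 'bdacgee')
  2 → (0, 'cbdacgee')
  3 → (4, 'cgee')
  4 → (2, 'dacgee')
  5 → (7, 'e')
  6 → (6, 'ee')
  7 → (5, 'gee')

SA = [3, 1, 0, 4, 2, 7, 6, 5]
rank  pair      lcp
   1  s[3:],s[1:]  0  ''
   2  s[1:],s[0:]  0  ''
   3  s[0:],s[4:]  1  'c'
   4  s[4:],s[2:]  0  ''
   5  s[2:],s[7:]  0  ''
   6  s[7:],s[6:]  1  'e'
   7  s[6:],s[5:]  0  ''

n(n+1)/2 = 8·9/2 = 36
Σ LCP = 0 + 0 + 0 + 1 + 0 + 0 + 1 + 0 = 2
distinct = 36 − 2 = 34

34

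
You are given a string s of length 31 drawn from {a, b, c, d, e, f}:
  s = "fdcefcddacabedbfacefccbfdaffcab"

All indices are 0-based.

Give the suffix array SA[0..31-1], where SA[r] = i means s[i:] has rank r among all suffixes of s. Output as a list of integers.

[29, 10, 8, 16, 25, 30, 11, 14, 22, 28, 9, 21, 20, 5, 17, 2, 7, 24, 13, 1, 6, 12, 18, 3, 15, 27, 19, 4, 23, 0, 26]

rank | idx | suffix
   0 |  29 | ab
   1 |  10 | abedbfacefccbfdaffcab
   2 |   8 | acabedbfacefccbfdaffcab
   3 |  16 | acefccbfdaffcab
   4 |  25 | affcab
   5 |  30 | b
   6 |  11 | bedbfacefccbfdaffcab
   7 |  14 | bfacefccbfdaffcab
   8 |  22 | bfdaffcab
   9 |  28 | cab
  10 |   9 | cabedbfacefccbfdaffcab
  11 |  21 | cbfdaffcab
  12 |  20 | ccbfdaffcab
  13 |   5 | cddacabedbfacefccbfdaffcab
  14 |  17 | cefccbfdaffcab
  15 |   2 | cefcddacabedbfacefccbfdaffcab
  16 |   7 | dacabedbfacefccbfdaffcab
  17 |  24 | daffcab
  18 |  13 | dbfacefccbfdaffcab
  19 |   1 | dcefcddacabedbfacefccbfdaffcab
  20 |   6 | ddacabedbfacefccbfdaffcab
  21 |  12 | edbfacefccbfdaffcab
  22 |  18 | efccbfdaffcab
  23 |   3 | efcddacabedbfacefccbfdaffcab
  24 |  15 | facefccbfdaffcab
  25 |  27 | fcab
  26 |  19 | fccbfdaffcab
  27 |   4 | fcddacabedbfacefccbfdaffcab
  28 |  23 | fdaffcab
  29 |   0 | fdcefcddacabedbfacefccbfdaffcab
  30 |  26 | ffcab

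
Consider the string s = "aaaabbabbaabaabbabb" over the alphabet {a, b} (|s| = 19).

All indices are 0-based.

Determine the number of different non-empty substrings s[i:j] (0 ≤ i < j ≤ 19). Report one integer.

137

rank→(start, suffix):
  0 → (0, 'aaaabbabbaabaabbabb')
  1 → (1, 'aaabbabbaabaabbabb')
  2 → (9, 'aabaabbabb')
  3 → (12, 'aabbabb')
  4 → (2, 'aabbabbaabaabbabb')
  5 → (10, 'abaabbabb')
  6 → (16, 'abb')
  7 → (6, 'abbaabaabbabb')
  8 → (13, 'abbabb')
  9 → (3, 'abbabbaabaabbabb')
  10 → (18, 'b')
  11 → (8, 'baabaabbabb')
  12 → (11, 'baabbabb')
  13 → (15, 'babb')
  14 → (5, 'babbaabaabbabb')
  15 → (17, 'bb')
  16 → (7, 'bbaabaabbabb')
  17 → (14, 'bbabb')
  18 → (4, 'bbabbaabaabbabb')

SA = [0, 1, 9, 12, 2, 10, 16, 6, 13, 3, 18, 8, 11, 15, 5, 17, 7, 14, 4]
i: (SA[i-1],SA[i]) lcp shared
  1: (0,1) 3 'aaa'
  2: (1,9) 2 'aa'
  3: (9,12) 3 'aab'
  4: (12,2) 7 'aabbabb'
  5: (2,10) 1 'a'
  6: (10,16) 2 'ab'
  7: (16,6) 3 'abb'
  8: (6,13) 4 'abba'
  9: (13,3) 6 'abbabb'
  10: (3,18) 0 ''
  11: (18,8) 1 'b'
  12: (8,11) 4 'baab'
  13: (11,15) 2 'ba'
  14: (15,5) 4 'babb'
  15: (5,17) 1 'b'
  16: (17,7) 2 'bb'
  17: (7,14) 3 'bba'
  18: (14,4) 5 'bbabb'

n(n+1)/2 = 19·20/2 = 190
Σ LCP = 0 + 3 + 2 + 3 + 7 + 1 + 2 + 3 + 4 + 6 + 0 + 1 + 4 + 2 + 4 + 1 + 2 + 3 + 5 = 53
distinct = 190 − 53 = 137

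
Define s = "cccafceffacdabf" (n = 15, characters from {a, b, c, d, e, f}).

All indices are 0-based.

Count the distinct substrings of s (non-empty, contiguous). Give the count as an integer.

110

sorted suffixes:
  #0 SA[0]=12  'abf'
  #1 SA[1]=9  'acdabf'
  #2 SA[2]=3  'afceffacdabf'
  #3 SA[3]=13  'bf'
  #4 SA[4]=2  'cafceffacdabf'
  #5 SA[5]=1  'ccafceffacdabf'
  #6 SA[6]=0  'cccafceffacdabf'
  #7 SA[7]=10  'cdabf'
  #8 SA[8]=5  'ceffacdabf'
  #9 SA[9]=11  'dabf'
  #10 SA[10]=6  'effacdabf'
  #11 SA[11]=14  'f'
  #12 SA[12]=8  'facdabf'
  #13 SA[13]=4  'fceffacdabf'
  #14 SA[14]=7  'ffacdabf'

SA = [12, 9, 3, 13, 2, 1, 0, 10, 5, 11, 6, 14, 8, 4, 7]
[i] adj suffixes → lcp
  [1] 12/9 → 1 ('a')
  [2] 9/3 → 1 ('a')
  [3] 3/13 → 0 ('')
  [4] 13/2 → 0 ('')
  [5] 2/1 → 1 ('c')
  [6] 1/0 → 2 ('cc')
  [7] 0/10 → 1 ('c')
  [8] 10/5 → 1 ('c')
  [9] 5/11 → 0 ('')
  [10] 11/6 → 0 ('')
  [11] 6/14 → 0 ('')
  [12] 14/8 → 1 ('f')
  [13] 8/4 → 1 ('f')
  [14] 4/7 → 1 ('f')

n(n+1)/2 = 15·16/2 = 120
Σ LCP = 0 + 1 + 1 + 0 + 0 + 1 + 2 + 1 + 1 + 0 + 0 + 0 + 1 + 1 + 1 = 10
distinct = 120 − 10 = 110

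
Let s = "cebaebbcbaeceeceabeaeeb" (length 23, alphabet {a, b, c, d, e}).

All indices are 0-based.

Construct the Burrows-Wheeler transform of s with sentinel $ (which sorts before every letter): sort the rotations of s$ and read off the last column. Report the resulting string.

rank  rotation                  last
    0  $cebaebbcbaeceeceabeaeeb  b
    1  abeaeeb$cebaebbcbaeceece  e
    2  aebbcbaeceeceabeaeeb$ceb  b
    3  aeceeceabeaeeb$cebaebbcb  b
    4  aeeb$cebaebbcbaeceeceabe  e
    5  b$cebaebbcbaeceeceabeaee  e
    6  baebbcbaeceeceabeaeeb$ce  e
    7  baeceeceabeaeeb$cebaebbc  c
    8  bbcbaeceeceabeaeeb$cebae  e
    9  bcbaeceeceabeaeeb$cebaeb  b
   10  beaeeb$cebaebbcbaeceecea  a
   11  cbaeceeceabeaeeb$cebaebb  b
   12  ceabeaeeb$cebaebbcbaecee  e
   13  cebaebbcbaeceeceabeaeeb$  $
   14  ceeceabeaeeb$cebaebbcbae  e
   15  eabeaeeb$cebaebbcbaeceec  c
   16  eaeeb$cebaebbcbaeceeceab  b
   17  eb$cebaebbcbaeceeceabeae  e
   18  ebaebbcbaeceeceabeaeeb$c  c
   19  ebbcbaeceeceabeaeeb$ceba  a
   20  eceabeaeeb$cebaebbcbaece  e
   21  eceeceabeaeeb$cebaebbcba  a
   22  eeb$cebaebbcbaeceeceabea  a
   23  eeceabeaeeb$cebaebbcbaec  c

bebbeeecebabe$ecbecaeaac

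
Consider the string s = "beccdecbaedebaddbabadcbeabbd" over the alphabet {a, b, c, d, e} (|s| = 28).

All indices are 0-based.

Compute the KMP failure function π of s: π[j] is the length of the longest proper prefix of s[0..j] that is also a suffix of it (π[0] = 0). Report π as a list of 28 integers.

[0, 0, 0, 0, 0, 0, 0, 1, 0, 0, 0, 0, 1, 0, 0, 0, 1, 0, 1, 0, 0, 0, 1, 2, 0, 1, 1, 0]

π[0] = 0
j=1 s[j]='e': π[1]=0 (border '')
j=2 s[j]='c': π[2]=0 (border '')
j=3 s[j]='c': π[3]=0 (border '')
j=4 s[j]='d': π[4]=0 (border '')
j=5 s[j]='e': π[5]=0 (border '')
j=6 s[j]='c': π[6]=0 (border '')
j=7 s[j]='b': π[7]=1 (border 'b')
j=8 s[j]='a': k: 1→0; π[8]=0 (border '')
j=9 s[j]='e': π[9]=0 (border '')
j=10 s[j]='d': π[10]=0 (border '')
j=11 s[j]='e': π[11]=0 (border '')
j=12 s[j]='b': π[12]=1 (border 'b')
j=13 s[j]='a': k: 1→0; π[13]=0 (border '')
j=14 s[j]='d': π[14]=0 (border '')
j=15 s[j]='d': π[15]=0 (border '')
j=16 s[j]='b': π[16]=1 (border 'b')
j=17 s[j]='a': k: 1→0; π[17]=0 (border '')
j=18 s[j]='b': π[18]=1 (border 'b')
j=19 s[j]='a': k: 1→0; π[19]=0 (border '')
j=20 s[j]='d': π[20]=0 (border '')
j=21 s[j]='c': π[21]=0 (border '')
j=22 s[j]='b': π[22]=1 (border 'b')
j=23 s[j]='e': π[23]=2 (border 'be')
j=24 s[j]='a': k: 2→0; π[24]=0 (border '')
j=25 s[j]='b': π[25]=1 (border 'b')
j=26 s[j]='b': k: 1→0; π[26]=1 (border 'b')
j=27 s[j]='d': k: 1→0; π[27]=0 (border '')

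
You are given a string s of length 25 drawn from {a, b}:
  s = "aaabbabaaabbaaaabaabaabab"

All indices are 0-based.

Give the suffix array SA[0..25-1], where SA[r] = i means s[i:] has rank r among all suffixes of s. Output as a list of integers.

rank | idx | suffix
   0 |  12 | aaaabaabaabab
   1 |  13 | aaabaabaabab
   2 |   7 | aaabbaaaabaabaabab
   3 |   0 | aaabbabaaabbaaaabaabaabab
   4 |  14 | aabaabaabab
   5 |  17 | aabaabab
   6 |  20 | aabab
   7 |   8 | aabbaaaabaabaabab
   8 |   1 | aabbabaaabbaaaabaabaabab
   9 |  23 | ab
  10 |   5 | abaaabbaaaabaabaabab
  11 |  15 | abaabaabab
  12 |  18 | abaabab
  13 |  21 | abab
  14 |   9 | abbaaaabaabaabab
  15 |   2 | abbabaaabbaaaabaabaabab
  16 |  24 | b
  17 |  11 | baaaabaabaabab
  18 |   6 | baaabbaaaabaabaabab
  19 |  16 | baabaabab
  20 |  19 | baabab
  21 |  22 | bab
  22 |   4 | babaaabbaaaabaabaabab
  23 |  10 | bbaaaabaabaabab
  24 |   3 | bbabaaabbaaaabaabaabab

[12, 13, 7, 0, 14, 17, 20, 8, 1, 23, 5, 15, 18, 21, 9, 2, 24, 11, 6, 16, 19, 22, 4, 10, 3]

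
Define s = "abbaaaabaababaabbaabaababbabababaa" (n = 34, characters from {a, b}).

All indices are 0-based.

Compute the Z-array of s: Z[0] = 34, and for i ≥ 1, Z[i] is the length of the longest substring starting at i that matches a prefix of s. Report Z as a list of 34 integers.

Z[0]=34
i=1: outside box; Z[1]=0
i=2: outside box; Z[2]=0
i=3: outside box; Z[3]=1 scan→box=[3,4)
i=4: outside box; Z[4]=1 scan→box=[4,5)
i=5: outside box; Z[5]=1 scan→box=[5,6)
i=6: outside box; Z[6]=2 scan→box=[6,8)
i=7: min(r-i=1, Z[1]=0)=0; Z[7]=0
i=8: outside box; Z[8]=1 scan→box=[8,9)
i=9: outside box; Z[9]=2 scan→box=[9,11)
i=10: min(r-i=1, Z[1]=0)=0; Z[10]=0
i=11: outside box; Z[11]=2 scan→box=[11,13)
i=12: min(r-i=1, Z[1]=0)=0; Z[12]=0
i=13: outside box; Z[13]=1 scan→box=[13,14)
i=14: outside box; Z[14]=5 scan→box=[14,19)
i=15: min(r-i=4, Z[1]=0)=0; Z[15]=0
i=16: min(r-i=3, Z[2]=0)=0; Z[16]=0
i=17: min(r-i=2, Z[3]=1)=1; Z[17]=1
i=18: min(r-i=1, Z[4]=1)=1; Z[18]=2 scan→box=[18,20)
i=19: min(r-i=1, Z[1]=0)=0; Z[19]=0
i=20: outside box; Z[20]=1 scan→box=[20,21)
i=21: outside box; Z[21]=2 scan→box=[21,23)
i=22: min(r-i=1, Z[1]=0)=0; Z[22]=0
i=23: outside box; Z[23]=4 scan→box=[23,27)
i=24: min(r-i=3, Z[1]=0)=0; Z[24]=0
i=25: min(r-i=2, Z[2]=0)=0; Z[25]=0
i=26: min(r-i=1, Z[3]=1)=1; Z[26]=2 scan→box=[26,28)
i=27: min(r-i=1, Z[1]=0)=0; Z[27]=0
i=28: outside box; Z[28]=2 scan→box=[28,30)
i=29: min(r-i=1, Z[1]=0)=0; Z[29]=0
i=30: outside box; Z[30]=2 scan→box=[30,32)
i=31: min(r-i=1, Z[1]=0)=0; Z[31]=0
i=32: outside box; Z[32]=1 scan→box=[32,33)
i=33: outside box; Z[33]=1 scan→box=[33,34)

[34, 0, 0, 1, 1, 1, 2, 0, 1, 2, 0, 2, 0, 1, 5, 0, 0, 1, 2, 0, 1, 2, 0, 4, 0, 0, 2, 0, 2, 0, 2, 0, 1, 1]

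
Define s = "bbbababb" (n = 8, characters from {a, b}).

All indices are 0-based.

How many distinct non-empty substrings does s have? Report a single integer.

25

rank→(start, suffix):
  0 → (3, 'ababb')
  1 → (5, 'abb')
  2 → (7, 'b')
  3 → (2, 'bababb')
  4 → (4, 'babb')
  5 → (6, 'bb')
  6 → (1, 'bbababb')
  7 → (0, 'bbbababb')

SA = [3, 5, 7, 2, 4, 6, 1, 0]
i: (SA[i-1],SA[i]) lcp shared
  1: (3,5) 2 'ab'
  2: (5,7) 0 ''
  3: (7,2) 1 'b'
  4: (2,4) 3 'bab'
  5: (4,6) 1 'b'
  6: (6,1) 2 'bb'
  7: (1,0) 2 'bb'

n(n+1)/2 = 8·9/2 = 36
Σ LCP = 0 + 2 + 0 + 1 + 3 + 1 + 2 + 2 = 11
distinct = 36 − 11 = 25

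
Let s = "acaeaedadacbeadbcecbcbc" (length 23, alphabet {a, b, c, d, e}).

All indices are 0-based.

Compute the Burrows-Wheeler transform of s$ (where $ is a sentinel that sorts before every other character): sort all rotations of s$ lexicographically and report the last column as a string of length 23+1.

c$ddececcdcbabeabaeabaca

rank  rotation                  last
    0  $acaeaedadacbeadbcecbcbc  c
    1  acaeaedadacbeadbcecbcbc$  $
    2  acbeadbcecbcbc$acaeaedad  d
    3  adacbeadbcecbcbc$acaeaed  d
    4  adbcecbcbc$acaeaedadacbe  e
    5  aeaedadacbeadbcecbcbc$ac  c
    6  aedadacbeadbcecbcbc$acae  e
    7  bc$acaeaedadacbeadbcecbc  c
    8  bcbc$acaeaedadacbeadbcec  c
    9  bcecbcbc$acaeaedadacbead  d
   10  beadbcecbcbc$acaeaedadac  c
   11  c$acaeaedadacbeadbcecbcb  b
   12  caeaedadacbeadbcecbcbc$a  a
   13  cbc$acaeaedadacbeadbcecb  b
   14  cbcbc$acaeaedadacbeadbce  e
   15  cbeadbcecbcbc$acaeaedada  a
   16  cecbcbc$acaeaedadacbeadb  b
   17  dacbeadbcecbcbc$acaeaeda  a
   18  dadacbeadbcecbcbc$acaeae  e
   19  dbcecbcbc$acaeaedadacbea  a
   20  eadbcecbcbc$acaeaedadacb  b
   21  eaedadacbeadbcecbcbc$aca  a
   22  ecbcbc$acaeaedadacbeadbc  c
   23  edadacbeadbcecbcbc$acaea  a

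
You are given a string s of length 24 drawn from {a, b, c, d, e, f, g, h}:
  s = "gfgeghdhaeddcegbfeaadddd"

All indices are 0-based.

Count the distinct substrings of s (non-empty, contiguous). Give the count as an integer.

sorted suffixes:
  #0 SA[0]=18  'aadddd'
  #1 SA[1]=19  'adddd'
  #2 SA[2]=8  'aeddcegbfeaadddd'
  #3 SA[3]=15  'bfeaadddd'
  #4 SA[4]=12  'cegbfeaadddd'
  #5 SA[5]=23  'd'
  #6 SA[6]=11  'dcegbfeaadddd'
  #7 SA[7]=22  'dd'
  #8 SA[8]=10  'ddcegbfeaadddd'
  #9 SA[9]=21  'ddd'
  #10 SA[10]=20  'dddd'
  #11 SA[11]=6  'dhaeddcegbfeaadddd'
  #12 SA[12]=17  'eaadddd'
  #13 SA[13]=9  'eddcegbfeaadddd'
  #14 SA[14]=13  'egbfeaadddd'
  #15 SA[15]=3  'eghdhaeddcegbfeaadddd'
  #16 SA[16]=16  'feaadddd'
  #17 SA[17]=1  'fgeghdhaeddcegbfeaadddd'
  #18 SA[18]=14  'gbfeaadddd'
  #19 SA[19]=2  'geghdhaeddcegbfeaadddd'
  #20 SA[20]=0  'gfgeghdhaeddcegbfeaadddd'
  #21 SA[21]=4  'ghdhaeddcegbfeaadddd'
  #22 SA[22]=7  'haeddcegbfeaadddd'
  #23 SA[23]=5  'hdhaeddcegbfeaadddd'

SA = [18, 19, 8, 15, 12, 23, 11, 22, 10, 21, 20, 6, 17, 9, 13, 3, 16, 1, 14, 2, 0, 4, 7, 5]
i: (SA[i-1],SA[i]) lcp shared
  1: (18,19) 1 'a'
  2: (19,8) 1 'a'
  3: (8,15) 0 ''
  4: (15,12) 0 ''
  5: (12,23) 0 ''
  6: (23,11) 1 'd'
  7: (11,22) 1 'd'
  8: (22,10) 2 'dd'
  9: (10,21) 2 'dd'
  10: (21,20) 3 'ddd'
  11: (20,6) 1 'd'
  12: (6,17) 0 ''
  13: (17,9) 1 'e'
  14: (9,13) 1 'e'
  15: (13,3) 2 'eg'
  16: (3,16) 0 ''
  17: (16,1) 1 'f'
  18: (1,14) 0 ''
  19: (14,2) 1 'g'
  20: (2,0) 1 'g'
  21: (0,4) 1 'g'
  22: (4,7) 0 ''
  23: (7,5) 1 'h'

n(n+1)/2 = 24·25/2 = 300
Σ LCP = 0 + 1 + 1 + 0 + 0 + 0 + 1 + 1 + 2 + 2 + 3 + 1 + 0 + 1 + 1 + 2 + 0 + 1 + 0 + 1 + 1 + 1 + 0 + 1 = 21
distinct = 300 − 21 = 279

279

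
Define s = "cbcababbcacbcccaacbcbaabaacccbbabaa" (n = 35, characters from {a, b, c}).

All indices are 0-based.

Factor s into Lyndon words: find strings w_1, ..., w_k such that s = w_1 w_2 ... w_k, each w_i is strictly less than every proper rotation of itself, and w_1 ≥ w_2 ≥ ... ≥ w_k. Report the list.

emit factor 1: 'c' (i=0, period=1)
emit factor 2: 'bc' (i=1, period=2)
emit factor 3: 'ababbcacbccc' (i=3, period=12)
emit factor 4: 'aacbcb' (i=15, period=6)
emit factor 5: 'aabaacccbbab' (i=21, period=12)
emit factor 6: 'a' (i=33, period=1)
emit factor 7: 'a' (i=34, period=1)

["c", "bc", "ababbcacbccc", "aacbcb", "aabaacccbbab", "a", "a"]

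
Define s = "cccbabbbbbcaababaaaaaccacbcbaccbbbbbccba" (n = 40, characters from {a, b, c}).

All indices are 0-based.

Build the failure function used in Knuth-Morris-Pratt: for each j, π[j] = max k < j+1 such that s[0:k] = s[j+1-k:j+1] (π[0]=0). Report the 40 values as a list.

π[0] = 0
j=1 s[j]='c': π[1]=1 (border 'c')
j=2 s[j]='c': π[2]=2 (border 'cc')
j=3 s[j]='b': k: 2→1→0; π[3]=0 (border '')
j=4 s[j]='a': π[4]=0 (border '')
j=5 s[j]='b': π[5]=0 (border '')
j=6 s[j]='b': π[6]=0 (border '')
j=7 s[j]='b': π[7]=0 (border '')
j=8 s[j]='b': π[8]=0 (border '')
j=9 s[j]='b': π[9]=0 (border '')
j=10 s[j]='c': π[10]=1 (border 'c')
j=11 s[j]='a': k: 1→0; π[11]=0 (border '')
j=12 s[j]='a': π[12]=0 (border '')
j=13 s[j]='b': π[13]=0 (border '')
j=14 s[j]='a': π[14]=0 (border '')
j=15 s[j]='b': π[15]=0 (border '')
j=16 s[j]='a': π[16]=0 (border '')
j=17 s[j]='a': π[17]=0 (border '')
j=18 s[j]='a': π[18]=0 (border '')
j=19 s[j]='a': π[19]=0 (border '')
j=20 s[j]='a': π[20]=0 (border '')
j=21 s[j]='c': π[21]=1 (border 'c')
j=22 s[j]='c': π[22]=2 (border 'cc')
j=23 s[j]='a': k: 2→1→0; π[23]=0 (border '')
j=24 s[j]='c': π[24]=1 (border 'c')
j=25 s[j]='b': k: 1→0; π[25]=0 (border '')
j=26 s[j]='c': π[26]=1 (border 'c')
j=27 s[j]='b': k: 1→0; π[27]=0 (border '')
j=28 s[j]='a': π[28]=0 (border '')
j=29 s[j]='c': π[29]=1 (border 'c')
j=30 s[j]='c': π[30]=2 (border 'cc')
j=31 s[j]='b': k: 2→1→0; π[31]=0 (border '')
j=32 s[j]='b': π[32]=0 (border '')
j=33 s[j]='b': π[33]=0 (border '')
j=34 s[j]='b': π[34]=0 (border '')
j=35 s[j]='b': π[35]=0 (border '')
j=36 s[j]='c': π[36]=1 (border 'c')
j=37 s[j]='c': π[37]=2 (border 'cc')
j=38 s[j]='b': k: 2→1→0; π[38]=0 (border '')
j=39 s[j]='a': π[39]=0 (border '')

[0, 1, 2, 0, 0, 0, 0, 0, 0, 0, 1, 0, 0, 0, 0, 0, 0, 0, 0, 0, 0, 1, 2, 0, 1, 0, 1, 0, 0, 1, 2, 0, 0, 0, 0, 0, 1, 2, 0, 0]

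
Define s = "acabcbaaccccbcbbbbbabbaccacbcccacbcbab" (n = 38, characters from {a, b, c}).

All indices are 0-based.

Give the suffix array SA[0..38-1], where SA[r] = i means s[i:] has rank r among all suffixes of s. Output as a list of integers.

[6, 36, 19, 2, 0, 31, 25, 22, 7, 37, 5, 35, 18, 21, 17, 20, 16, 15, 14, 3, 33, 12, 27, 1, 30, 24, 4, 34, 13, 32, 11, 26, 29, 23, 10, 28, 9, 8]

rank | idx | suffix
   0 |   6 | aaccccbcbbbbbabbaccacbcccacbcbab
   1 |  36 | ab
   2 |  19 | abbaccacbcccacbcbab
   3 |   2 | abcbaaccccbcbbbbbabbaccacbcccacbcbab
   4 |   0 | acabcbaaccccbcbbbbbabbaccacbcccacbcbab
   5 |  31 | acbcbab
   6 |  25 | acbcccacbcbab
   7 |  22 | accacbcccacbcbab
   8 |   7 | accccbcbbbbbabbaccacbcccacbcbab
   9 |  37 | b
  10 |   5 | baaccccbcbbbbbabbaccacbcccacbcbab
  11 |  35 | bab
  12 |  18 | babbaccacbcccacbcbab
  13 |  21 | baccacbcccacbcbab
  14 |  17 | bbabbaccacbcccacbcbab
  15 |  20 | bbaccacbcccacbcbab
  16 |  16 | bbbabbaccacbcccacbcbab
  17 |  15 | bbbbabbaccacbcccacbcbab
  18 |  14 | bbbbbabbaccacbcccacbcbab
  19 |   3 | bcbaaccccbcbbbbbabbaccacbcccacbcbab
  20 |  33 | bcbab
  21 |  12 | bcbbbbbabbaccacbcccacbcbab
  22 |  27 | bcccacbcbab
  23 |   1 | cabcbaaccccbcbbbbbabbaccacbcccacbcbab
  24 |  30 | cacbcbab
  25 |  24 | cacbcccacbcbab
  26 |   4 | cbaaccccbcbbbbbabbaccacbcccacbcbab
  27 |  34 | cbab
  28 |  13 | cbbbbbabbaccacbcccacbcbab
  29 |  32 | cbcbab
  30 |  11 | cbcbbbbbabbaccacbcccacbcbab
  31 |  26 | cbcccacbcbab
  32 |  29 | ccacbcbab
  33 |  23 | ccacbcccacbcbab
  34 |  10 | ccbcbbbbbabbaccacbcccacbcbab
  35 |  28 | cccacbcbab
  36 |   9 | cccbcbbbbbabbaccacbcccacbcbab
  37 |   8 | ccccbcbbbbbabbaccacbcccacbcbab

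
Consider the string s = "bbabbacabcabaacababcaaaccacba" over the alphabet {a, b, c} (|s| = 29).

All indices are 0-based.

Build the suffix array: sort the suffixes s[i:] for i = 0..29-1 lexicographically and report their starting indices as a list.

rank | idx | suffix
   0 |  28 | a
   1 |  20 | aaaccacba
   2 |  12 | aacababcaaaccacba
   3 |  21 | aaccacba
   4 |  10 | abaacababcaaaccacba
   5 |  15 | ababcaaaccacba
   6 |   2 | abbacabcabaacababcaaaccacba
   7 |  17 | abcaaaccacba
   8 |   7 | abcabaacababcaaaccacba
   9 |  13 | acababcaaaccacba
  10 |   5 | acabcabaacababcaaaccacba
  11 |  25 | acba
  12 |  22 | accacba
  13 |  27 | ba
  14 |  11 | baacababcaaaccacba
  15 |   1 | babbacabcabaacababcaaaccacba
  16 |  16 | babcaaaccacba
  17 |   4 | bacabcabaacababcaaaccacba
  18 |   0 | bbabbacabcabaacababcaaaccacba
  19 |   3 | bbacabcabaacababcaaaccacba
  20 |  18 | bcaaaccacba
  21 |   8 | bcabaacababcaaaccacba
  22 |  19 | caaaccacba
  23 |   9 | cabaacababcaaaccacba
  24 |  14 | cababcaaaccacba
  25 |   6 | cabcabaacababcaaaccacba
  26 |  24 | cacba
  27 |  26 | cba
  28 |  23 | ccacba

[28, 20, 12, 21, 10, 15, 2, 17, 7, 13, 5, 25, 22, 27, 11, 1, 16, 4, 0, 3, 18, 8, 19, 9, 14, 6, 24, 26, 23]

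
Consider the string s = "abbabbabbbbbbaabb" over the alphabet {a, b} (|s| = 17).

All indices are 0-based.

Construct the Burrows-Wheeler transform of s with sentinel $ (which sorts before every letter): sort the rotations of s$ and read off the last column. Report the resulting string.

bba$bbbbbbabaabbba

rank  rotation            last
    0  $abbabbabbbbbbaabb  b
    1  aabb$abbabbabbbbbb  b
    2  abb$abbabbabbbbbba  a
    3  abbabbabbbbbbaabb$  $
    4  abbabbbbbbaabb$abb  b
    5  abbbbbbaabb$abbabb  b
    6  b$abbabbabbbbbbaab  b
    7  baabb$abbabbabbbbb  b
    8  babbabbbbbbaabb$ab  b
    9  babbbbbbaabb$abbab  b
   10  bb$abbabbabbbbbbaa  a
   11  bbaabb$abbabbabbbb  b
   12  bbabbabbbbbbaabb$a  a
   13  bbabbbbbbaabb$abba  a
   14  bbbaabb$abbabbabbb  b
   15  bbbbaabb$abbabbabb  b
   16  bbbbbaabb$abbabbab  b
   17  bbbbbbaabb$abbabba  a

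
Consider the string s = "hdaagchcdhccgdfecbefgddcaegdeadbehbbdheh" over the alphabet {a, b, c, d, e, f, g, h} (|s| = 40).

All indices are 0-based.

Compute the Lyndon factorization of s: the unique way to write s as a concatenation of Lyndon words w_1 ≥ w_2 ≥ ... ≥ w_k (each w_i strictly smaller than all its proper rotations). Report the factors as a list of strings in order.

emit factor 1: 'h' (i=0, period=1)
emit factor 2: 'd' (i=1, period=1)
emit factor 3: 'aagchcdhccgdfecbefgddcaegdeadbehbbdheh' (i=2, period=38)

["h", "d", "aagchcdhccgdfecbefgddcaegdeadbehbbdheh"]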